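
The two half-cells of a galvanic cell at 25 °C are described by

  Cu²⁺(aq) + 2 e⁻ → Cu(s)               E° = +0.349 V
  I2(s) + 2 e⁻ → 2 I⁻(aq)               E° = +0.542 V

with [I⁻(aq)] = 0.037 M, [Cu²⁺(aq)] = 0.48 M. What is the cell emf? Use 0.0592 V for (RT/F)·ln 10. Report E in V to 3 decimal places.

+0.287 V

Since E°(I₂/I⁻) > E°(Cu²⁺/Cu), I₂/I⁻ serves as the cathode.
The standard potential is +0.542 − (+0.349) = +0.193 V and the balanced reaction transfers n = 2 electrons.
For the overall reaction I2(s) + Cu(s) → 2 I⁻(aq) + Cu²⁺(aq), Q = [I⁻(aq)]^2·[Cu²⁺(aq)] = 0.000657, giving log Q = −3.182.
Applying E = E° − (RT ln10/nF)·log Q gives +0.193 − (0.0592/2)(−3.182) = +0.287 V.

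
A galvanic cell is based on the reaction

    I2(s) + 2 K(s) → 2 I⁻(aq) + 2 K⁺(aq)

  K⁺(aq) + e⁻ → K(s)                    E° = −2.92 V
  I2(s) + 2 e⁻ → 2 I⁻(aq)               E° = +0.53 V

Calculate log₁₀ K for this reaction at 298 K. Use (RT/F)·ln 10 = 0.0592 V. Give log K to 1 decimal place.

The I₂/I⁻ couple is reduced (cathode); E°cell = +0.53 − (−2.92) = +3.45 V with n = 2.
At equilibrium E = 0, so log K = nE°cell / 0.0592 = (2)(+3.45) / 0.0592 = 116.6.

log K = 116.6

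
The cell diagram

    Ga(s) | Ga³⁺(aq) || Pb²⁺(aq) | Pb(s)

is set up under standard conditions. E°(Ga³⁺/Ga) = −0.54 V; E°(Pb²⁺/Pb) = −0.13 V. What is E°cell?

By convention the left-hand electrode in cell notation is the anode (oxidation) and the right-hand electrode is the cathode (reduction).
E°cell = E°(right) − E°(left) = −0.13 − (−0.54) = +0.41 V.

+0.41 V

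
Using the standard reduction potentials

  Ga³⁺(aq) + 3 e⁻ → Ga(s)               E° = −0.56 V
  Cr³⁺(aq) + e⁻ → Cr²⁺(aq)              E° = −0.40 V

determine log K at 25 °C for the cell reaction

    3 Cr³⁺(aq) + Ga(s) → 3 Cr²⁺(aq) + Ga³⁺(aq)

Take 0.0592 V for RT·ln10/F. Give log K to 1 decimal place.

log K = 8.1

The Cr³⁺/Cr²⁺ couple is reduced (cathode); E°cell = −0.40 − (−0.56) = +0.16 V with n = 3.
At equilibrium E = 0, so log K = nE°cell / 0.0592 = (3)(+0.16) / 0.0592 = 8.1.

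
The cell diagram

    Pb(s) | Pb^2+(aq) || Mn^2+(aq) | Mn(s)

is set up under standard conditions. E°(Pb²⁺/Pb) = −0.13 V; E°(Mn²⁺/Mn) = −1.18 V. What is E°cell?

−1.05 V

By convention the left-hand electrode in cell notation is the anode (oxidation) and the right-hand electrode is the cathode (reduction).
E°cell = E°(right) − E°(left) = −1.18 − (−0.13) = −1.05 V.
The negative sign shows that, as written, the cell would require an external voltage to drive the reaction.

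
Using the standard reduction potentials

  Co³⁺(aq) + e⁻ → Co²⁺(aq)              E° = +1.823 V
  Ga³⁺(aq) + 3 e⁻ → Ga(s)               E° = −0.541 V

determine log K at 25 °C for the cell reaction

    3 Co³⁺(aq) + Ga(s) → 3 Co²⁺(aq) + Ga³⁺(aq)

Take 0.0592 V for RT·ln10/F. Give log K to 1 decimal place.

The Co³⁺/Co²⁺ couple is reduced (cathode); E°cell = +1.823 − (−0.541) = +2.364 V with n = 3.
At equilibrium E = 0, so log K = nE°cell / 0.0592 = (3)(+2.364) / 0.0592 = 119.8.

log K = 119.8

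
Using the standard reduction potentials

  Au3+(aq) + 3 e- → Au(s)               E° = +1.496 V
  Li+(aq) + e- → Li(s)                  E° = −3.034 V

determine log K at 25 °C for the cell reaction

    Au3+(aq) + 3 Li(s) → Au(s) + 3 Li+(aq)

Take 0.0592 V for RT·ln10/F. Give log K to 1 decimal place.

log K = 229.6

The Au³⁺/Au couple is reduced (cathode); E°cell = +1.496 − (−3.034) = +4.530 V with n = 3.
At equilibrium E = 0, so log K = nE°cell / 0.0592 = (3)(+4.530) / 0.0592 = 229.6.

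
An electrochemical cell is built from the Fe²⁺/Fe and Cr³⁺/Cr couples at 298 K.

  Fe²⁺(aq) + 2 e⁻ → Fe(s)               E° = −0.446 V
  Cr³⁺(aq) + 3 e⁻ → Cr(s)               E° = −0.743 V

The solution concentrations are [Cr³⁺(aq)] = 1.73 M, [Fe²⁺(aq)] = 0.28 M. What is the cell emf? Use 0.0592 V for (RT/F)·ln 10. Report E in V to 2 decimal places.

+0.28 V

The Fe²⁺/Fe couple has the more positive E°, so it is the cathode; Cr³⁺/Cr is the anode.
The standard potential is −0.446 − (−0.743) = +0.297 V and the balanced reaction transfers n = 6 electrons.
Balancing gives 3 Fe²⁺(aq) + 2 Cr(s) → 3 Fe(s) + 2 Cr³⁺(aq); hence Q = [Cr³⁺(aq)]^2 / [Fe²⁺(aq)]^3 = 136 (log Q = 2.135).
By the Nernst equation, E = +0.297 − (0.0592/6)·(2.135) = +0.28 V.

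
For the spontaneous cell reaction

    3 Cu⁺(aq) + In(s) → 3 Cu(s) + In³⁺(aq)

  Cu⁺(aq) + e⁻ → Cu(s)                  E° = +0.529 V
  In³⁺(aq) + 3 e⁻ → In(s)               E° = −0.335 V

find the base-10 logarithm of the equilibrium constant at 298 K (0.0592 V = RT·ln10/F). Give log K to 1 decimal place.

The Cu⁺/Cu couple is reduced (cathode); E°cell = +0.529 − (−0.335) = +0.864 V with n = 3.
At equilibrium E = 0, so log K = nE°cell / 0.0592 = (3)(+0.864) / 0.0592 = 43.8.

log K = 43.8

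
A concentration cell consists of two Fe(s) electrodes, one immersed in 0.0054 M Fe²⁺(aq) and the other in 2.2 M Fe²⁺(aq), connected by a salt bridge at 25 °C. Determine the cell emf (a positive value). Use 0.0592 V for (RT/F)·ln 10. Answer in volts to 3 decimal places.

0.077 V

For a concentration cell E°cell = 0, since both electrodes use the same couple.
The compartment with the higher Fe²⁺(aq) concentration (2.2 M) acts as the cathode; ions are reduced there and produced at the dilute (0.0054 M) anode.
With n = 2, Ecell = −(0.0592/2)·log([dilute]/[conc]) = −(0.0592/2)·log(0.0054/2.2) = +0.077 V.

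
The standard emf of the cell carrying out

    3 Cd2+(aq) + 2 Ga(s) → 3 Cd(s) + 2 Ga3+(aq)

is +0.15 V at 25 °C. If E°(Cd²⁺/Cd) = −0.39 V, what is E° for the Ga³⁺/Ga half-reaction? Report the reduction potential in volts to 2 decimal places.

−0.54 V

In the reaction as written the Cd²⁺/Cd couple is reduced (cathode) and Ga³⁺/Ga is oxidized (anode), so E°cell = E°(Cd²⁺/Cd) − E°(Ga³⁺/Ga).
E°(Ga³⁺/Ga) = E°(cathode) − E°cell = −0.39 − (+0.15) = −0.54 V.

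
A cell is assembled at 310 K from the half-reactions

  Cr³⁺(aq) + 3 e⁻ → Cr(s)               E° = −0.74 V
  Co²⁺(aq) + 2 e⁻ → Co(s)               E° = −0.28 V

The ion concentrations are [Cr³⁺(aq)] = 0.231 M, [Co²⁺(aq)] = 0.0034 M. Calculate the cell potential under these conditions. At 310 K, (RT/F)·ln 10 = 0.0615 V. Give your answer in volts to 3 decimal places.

The Co²⁺/Co couple has the more positive E°, so it is the cathode; Cr³⁺/Cr is the anode.
The standard potential is −0.28 − (−0.74) = +0.46 V and the balanced reaction transfers n = 6 electrons.
Balancing gives 3 Co²⁺(aq) + 2 Cr(s) → 3 Co(s) + 2 Cr³⁺(aq); hence Q = [Cr³⁺(aq)]^2 / [Co²⁺(aq)]^3 = 1.36×10^6 (log Q = 6.133).
E = E° − (0.0615/n)·log Q = +0.46 − (0.0615/6)(6.133) = +0.397 V.

+0.397 V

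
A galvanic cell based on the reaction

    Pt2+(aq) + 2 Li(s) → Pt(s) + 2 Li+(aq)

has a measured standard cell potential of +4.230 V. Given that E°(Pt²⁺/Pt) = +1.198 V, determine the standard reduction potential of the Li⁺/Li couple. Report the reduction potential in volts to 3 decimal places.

In the reaction as written the Pt²⁺/Pt couple is reduced (cathode) and Li⁺/Li is oxidized (anode), so E°cell = E°(Pt²⁺/Pt) − E°(Li⁺/Li).
E°(Li⁺/Li) = E°(cathode) − E°cell = +1.198 − (+4.230) = −3.032 V.

−3.032 V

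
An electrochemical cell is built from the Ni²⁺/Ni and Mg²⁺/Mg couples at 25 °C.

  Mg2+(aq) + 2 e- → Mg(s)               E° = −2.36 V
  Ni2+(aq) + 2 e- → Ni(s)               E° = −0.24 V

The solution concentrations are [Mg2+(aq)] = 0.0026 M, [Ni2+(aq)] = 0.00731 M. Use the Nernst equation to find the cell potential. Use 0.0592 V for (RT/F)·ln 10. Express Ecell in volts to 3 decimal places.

Since E°(Ni²⁺/Ni) > E°(Mg²⁺/Mg), Ni²⁺/Ni serves as the cathode.
E°cell = E°cat − E°an = −0.24 − (−2.36) = +2.12 V; n = 2.
The balanced reaction is Ni2+(aq) + Mg(s) → Ni(s) + Mg2+(aq), so Q = [Mg2+(aq)] / [Ni2+(aq)] = 0.356 and log Q = −0.449.
Applying E = E° − (RT ln10/nF)·log Q gives +2.12 − (0.0592/2)(−0.449) = +2.133 V.

+2.133 V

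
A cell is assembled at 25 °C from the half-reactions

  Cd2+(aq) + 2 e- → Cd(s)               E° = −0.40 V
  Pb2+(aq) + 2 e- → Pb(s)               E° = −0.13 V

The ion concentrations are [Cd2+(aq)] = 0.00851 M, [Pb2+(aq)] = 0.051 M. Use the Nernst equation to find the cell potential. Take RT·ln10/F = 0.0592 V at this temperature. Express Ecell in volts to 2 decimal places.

+0.29 V

Since E°(Pb²⁺/Pb) > E°(Cd²⁺/Cd), Pb²⁺/Pb serves as the cathode.
E°cell = E°cat − E°an = −0.13 − (−0.40) = +0.27 V; n = 2.
The balanced reaction is Pb2+(aq) + Cd(s) → Pb(s) + Cd2+(aq), so Q = [Cd2+(aq)] / [Pb2+(aq)] = 0.167 and log Q = −0.778.
By the Nernst equation, E = +0.27 − (0.0592/2)·(−0.778) = +0.29 V.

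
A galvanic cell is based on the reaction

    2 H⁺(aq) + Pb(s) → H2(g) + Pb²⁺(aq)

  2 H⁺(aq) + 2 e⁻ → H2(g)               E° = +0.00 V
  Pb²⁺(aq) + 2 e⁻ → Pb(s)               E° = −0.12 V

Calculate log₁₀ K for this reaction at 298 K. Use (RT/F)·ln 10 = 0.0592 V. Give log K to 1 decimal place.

log K = 4.1

The 2H⁺/H₂ couple is reduced (cathode); E°cell = +0.00 − (−0.12) = +0.12 V with n = 2.
At equilibrium E = 0, so log K = nE°cell / 0.0592 = (2)(+0.12) / 0.0592 = 4.1.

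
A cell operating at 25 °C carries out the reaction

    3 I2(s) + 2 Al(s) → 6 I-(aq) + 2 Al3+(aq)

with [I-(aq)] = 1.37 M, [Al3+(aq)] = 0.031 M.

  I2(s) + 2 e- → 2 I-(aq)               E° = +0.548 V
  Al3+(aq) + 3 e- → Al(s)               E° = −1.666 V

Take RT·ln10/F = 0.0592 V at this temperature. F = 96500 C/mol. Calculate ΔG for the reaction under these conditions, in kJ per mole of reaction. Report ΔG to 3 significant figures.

With I₂/I⁻ reduced at the cathode, E°cell = +0.548 − (−1.666) = +2.214 V and n = 6.
Here Q = [I-(aq)]^6·[Al3+(aq)]^2 = 0.00635 (log Q = −2.197), giving E = +2.214 − (0.0592/6)·(−2.197) = +2.2357 V.
Finally ΔG = −nFE = −(6)(96500 C/mol)(+2.2357 V) = −1290 kJ/mol.

−1290 kJ/mol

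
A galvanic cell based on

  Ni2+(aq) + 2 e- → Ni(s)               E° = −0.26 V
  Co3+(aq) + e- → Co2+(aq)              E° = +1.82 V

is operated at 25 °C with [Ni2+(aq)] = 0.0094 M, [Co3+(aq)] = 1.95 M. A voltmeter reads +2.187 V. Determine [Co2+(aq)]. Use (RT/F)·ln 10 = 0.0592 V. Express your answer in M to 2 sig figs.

With Co³⁺/Co²⁺ at the cathode and Ni²⁺/Ni at the anode, E°cell = +1.82 − (−0.26) = +2.08 V (n = 2).
Since E = E° − (0.0592/n)·log Q, log Q = n(E° − E)/0.0592 = −3.615.
For 2 Co3+(aq) + Ni(s) → 2 Co2+(aq) + Ni2+(aq), the reaction quotient is Q = ([Co2+(aq)]^2·[Ni2+(aq)]) / [Co3+(aq)]^2.
Substituting the known concentrations and solving, log [Co2+(aq)] = −0.504 and [Co2+(aq)] = 0.31 M.

0.31 M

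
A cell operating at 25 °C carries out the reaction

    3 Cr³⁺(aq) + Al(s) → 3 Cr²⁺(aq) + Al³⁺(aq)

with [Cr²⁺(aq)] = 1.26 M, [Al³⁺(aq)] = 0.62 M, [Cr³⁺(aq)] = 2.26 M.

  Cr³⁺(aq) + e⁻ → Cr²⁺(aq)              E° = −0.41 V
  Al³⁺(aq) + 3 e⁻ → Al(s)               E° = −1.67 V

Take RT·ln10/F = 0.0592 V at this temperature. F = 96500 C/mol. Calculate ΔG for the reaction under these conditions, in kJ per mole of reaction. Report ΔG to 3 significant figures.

−370 kJ/mol

With Cr³⁺/Cr²⁺ reduced at the cathode, E°cell = −0.41 − (−1.67) = +1.26 V and n = 3.
The reaction quotient is ([Cr²⁺(aq)]^3·[Al³⁺(aq)]) / [Cr³⁺(aq)]^3 = 0.107; by Nernst, E = +1.26 − (0.0592/3)(−0.969) = +1.2791 V.
ΔG = −nFE = −(3)(96500)(+1.2791) J/mol = −370 kJ/mol.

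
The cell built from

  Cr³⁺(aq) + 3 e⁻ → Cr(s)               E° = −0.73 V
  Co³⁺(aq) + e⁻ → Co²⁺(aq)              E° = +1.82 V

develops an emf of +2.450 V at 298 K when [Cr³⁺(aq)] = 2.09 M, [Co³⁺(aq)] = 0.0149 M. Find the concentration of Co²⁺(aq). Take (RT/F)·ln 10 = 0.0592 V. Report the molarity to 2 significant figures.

0.57 M

Co³⁺/Co²⁺ is the cathode (higher E°); E°cell = +1.82 − (−0.73) = +2.55 V with n = 3.
Since E = E° − (0.0592/n)·log Q, log Q = n(E° − E)/0.0592 = 5.068.
The balanced reaction is 3 Co³⁺(aq) + Cr(s) → 3 Co²⁺(aq) + Cr³⁺(aq), so Q = ([Co²⁺(aq)]^3·[Cr³⁺(aq)]) / [Co³⁺(aq)]^3.
Isolating [Co²⁺(aq)] in Q = 10^{5.068} yields log [Co²⁺(aq)] = −0.244, i.e. 0.57 M.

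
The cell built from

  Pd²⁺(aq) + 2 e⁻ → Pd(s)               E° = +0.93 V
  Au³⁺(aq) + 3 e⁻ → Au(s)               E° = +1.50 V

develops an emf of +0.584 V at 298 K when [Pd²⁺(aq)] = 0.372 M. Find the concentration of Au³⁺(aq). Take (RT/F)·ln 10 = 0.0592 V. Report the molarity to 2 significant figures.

With Au³⁺/Au at the cathode and Pd²⁺/Pd at the anode, E°cell = +1.50 − (+0.93) = +0.57 V (n = 6).
Rearranging E = E° − (0.0592/n)·log Q gives log Q = 6(+0.57 − (+0.584))/0.0592 = −1.419.
Balancing electrons gives 2 Au³⁺(aq) + 3 Pd(s) → 2 Au(s) + 3 Pd²⁺(aq); thus Q = [Pd²⁺(aq)]^3 / [Au³⁺(aq)]^2.
Isolating [Au³⁺(aq)] in Q = 10^{−1.419} yields log [Au³⁺(aq)] = 0.065, i.e. 1.2 M.

1.2 M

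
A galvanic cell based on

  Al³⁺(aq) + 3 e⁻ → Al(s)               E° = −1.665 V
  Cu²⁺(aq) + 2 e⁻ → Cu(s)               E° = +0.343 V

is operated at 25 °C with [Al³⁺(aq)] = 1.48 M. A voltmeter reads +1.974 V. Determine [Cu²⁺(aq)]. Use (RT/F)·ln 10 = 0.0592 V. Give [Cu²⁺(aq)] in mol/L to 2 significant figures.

0.092 M

Cu²⁺/Cu is the cathode (higher E°); E°cell = +0.343 − (−1.665) = +2.008 V with n = 6.
Since E = E° − (0.0592/n)·log Q, log Q = n(E° − E)/0.0592 = 3.446.
Balancing electrons gives 3 Cu²⁺(aq) + 2 Al(s) → 3 Cu(s) + 2 Al³⁺(aq); thus Q = [Al³⁺(aq)]^2 / [Cu²⁺(aq)]^3.
Isolating [Cu²⁺(aq)] in Q = 10^{3.446} yields log [Cu²⁺(aq)] = −1.035, i.e. 0.092 M.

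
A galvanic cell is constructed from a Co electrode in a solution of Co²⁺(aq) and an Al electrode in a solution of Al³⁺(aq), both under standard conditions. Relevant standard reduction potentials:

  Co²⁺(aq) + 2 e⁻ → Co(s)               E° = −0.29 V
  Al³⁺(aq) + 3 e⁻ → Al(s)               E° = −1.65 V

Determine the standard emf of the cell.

Of the two couples in this cell, the one with the more positive reduction potential is reduced at the cathode: here that is Co²⁺/Co (−0.29 V); Al³⁺/Al (−1.65 V) is the anode.
E°cell = E°(cathode) − E°(anode) = −0.29 − (−1.65) = +1.36 V.

+1.36 V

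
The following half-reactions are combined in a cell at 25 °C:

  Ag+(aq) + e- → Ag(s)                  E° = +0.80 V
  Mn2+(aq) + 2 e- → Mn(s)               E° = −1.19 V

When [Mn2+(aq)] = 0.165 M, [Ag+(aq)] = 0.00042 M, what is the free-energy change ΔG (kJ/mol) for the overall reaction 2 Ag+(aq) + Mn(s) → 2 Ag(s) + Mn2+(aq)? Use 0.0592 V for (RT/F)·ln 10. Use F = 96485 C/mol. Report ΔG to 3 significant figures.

−350 kJ/mol

E°cell = +0.80 − (−1.19) = +1.99 V; the balanced reaction transfers n = 2 electrons.
Here Q = [Mn2+(aq)] / [Ag+(aq)]^2 = 9.35×10^5 (log Q = 5.971), giving E = +1.99 − (0.0592/2)·(5.971) = +1.8133 V.
Then ΔG = −nFE = −2 × 96485 × +1.8133 J/mol = −350 kJ/mol.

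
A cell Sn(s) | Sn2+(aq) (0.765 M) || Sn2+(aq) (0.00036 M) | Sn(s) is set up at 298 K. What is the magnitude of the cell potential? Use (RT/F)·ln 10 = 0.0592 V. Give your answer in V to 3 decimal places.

0.098 V

For a concentration cell E°cell = 0, since both electrodes use the same couple.
The compartment with the higher Sn2+(aq) concentration (0.765 M) acts as the cathode; ions are reduced there and produced at the dilute (0.00036 M) anode.
With n = 2, Ecell = −(0.0592/2)·log([dilute]/[conc]) = −(0.0592/2)·log(0.00036/0.765) = +0.098 V.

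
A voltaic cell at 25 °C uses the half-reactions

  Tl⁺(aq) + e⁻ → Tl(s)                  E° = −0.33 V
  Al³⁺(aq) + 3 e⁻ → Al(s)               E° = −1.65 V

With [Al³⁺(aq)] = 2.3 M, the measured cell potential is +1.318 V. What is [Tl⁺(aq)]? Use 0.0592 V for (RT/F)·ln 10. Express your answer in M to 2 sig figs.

The Tl⁺/Tl couple has the larger reduction potential, so it is the cathode: E°cell = −0.33 − (−1.65) = +1.32 V and n = 3.
From the Nernst equation, log Q = n(E° − E)/0.0592 = 3·(+1.32 − (+1.318))/0.0592 = 0.101.
Balancing electrons gives 3 Tl⁺(aq) + Al(s) → 3 Tl(s) + Al³⁺(aq); thus Q = [Al³⁺(aq)] / [Tl⁺(aq)]^3.
Isolating [Tl⁺(aq)] in Q = 10^{0.101} yields log [Tl⁺(aq)] = 0.087, i.e. 1.2 M.

1.2 M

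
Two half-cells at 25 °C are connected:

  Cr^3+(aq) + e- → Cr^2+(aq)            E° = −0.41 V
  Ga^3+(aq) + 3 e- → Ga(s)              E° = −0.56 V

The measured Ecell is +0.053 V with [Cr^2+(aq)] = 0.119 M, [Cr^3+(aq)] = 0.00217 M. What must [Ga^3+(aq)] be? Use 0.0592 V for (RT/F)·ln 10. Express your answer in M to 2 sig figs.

0.50 M

With Cr³⁺/Cr²⁺ at the cathode and Ga³⁺/Ga at the anode, E°cell = −0.41 − (−0.56) = +0.15 V (n = 3).
Rearranging E = E° − (0.0592/n)·log Q gives log Q = 3(+0.15 − (+0.053))/0.0592 = 4.916.
For 3 Cr^3+(aq) + Ga(s) → 3 Cr^2+(aq) + Ga^3+(aq), the reaction quotient is Q = ([Cr^2+(aq)]^3·[Ga^3+(aq)]) / [Cr^3+(aq)]^3.
Solving for the unknown gives log [Ga^3+(aq)] = −0.301, so [Ga^3+(aq)] ≈ 0.50 M.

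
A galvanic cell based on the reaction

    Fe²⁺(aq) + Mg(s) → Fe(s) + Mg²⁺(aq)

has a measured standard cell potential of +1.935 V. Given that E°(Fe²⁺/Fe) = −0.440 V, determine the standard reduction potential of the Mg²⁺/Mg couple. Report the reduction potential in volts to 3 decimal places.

In the reaction as written the Fe²⁺/Fe couple is reduced (cathode) and Mg²⁺/Mg is oxidized (anode), so E°cell = E°(Fe²⁺/Fe) − E°(Mg²⁺/Mg).
E°(Mg²⁺/Mg) = E°(cathode) − E°cell = −0.440 − (+1.935) = −2.375 V.

−2.375 V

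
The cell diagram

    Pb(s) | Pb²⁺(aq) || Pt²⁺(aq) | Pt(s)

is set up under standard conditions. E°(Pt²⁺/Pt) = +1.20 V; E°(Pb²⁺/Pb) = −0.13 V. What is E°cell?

+1.33 V

By convention the left-hand electrode in cell notation is the anode (oxidation) and the right-hand electrode is the cathode (reduction).
E°cell = E°(right) − E°(left) = +1.20 − (−0.13) = +1.33 V.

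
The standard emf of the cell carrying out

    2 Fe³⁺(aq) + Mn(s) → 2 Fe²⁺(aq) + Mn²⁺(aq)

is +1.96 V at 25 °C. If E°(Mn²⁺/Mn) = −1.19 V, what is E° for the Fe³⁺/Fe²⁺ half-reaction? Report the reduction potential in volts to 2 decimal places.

In the reaction as written the Fe³⁺/Fe²⁺ couple is reduced (cathode) and Mn²⁺/Mn is oxidized (anode), so E°cell = E°(Fe³⁺/Fe²⁺) − E°(Mn²⁺/Mn).
E°(Fe³⁺/Fe²⁺) = E°cell + E°(anode) = +1.96 + (−1.19) = +0.77 V.

+0.77 V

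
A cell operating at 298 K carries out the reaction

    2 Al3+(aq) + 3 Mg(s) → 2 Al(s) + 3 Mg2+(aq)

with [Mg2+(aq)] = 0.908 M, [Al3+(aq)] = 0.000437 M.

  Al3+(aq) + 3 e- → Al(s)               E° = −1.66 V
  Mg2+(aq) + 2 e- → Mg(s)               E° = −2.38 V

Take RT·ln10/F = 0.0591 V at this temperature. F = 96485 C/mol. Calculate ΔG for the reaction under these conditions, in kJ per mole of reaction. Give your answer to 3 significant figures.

−379 kJ/mol

The standard cell potential is −1.66 − (−2.38) = +0.72 V, with n = 6 electrons in the balanced equation.
The reaction quotient is [Mg2+(aq)]^3 / [Al3+(aq)]^2 = 3.92×10^6; by Nernst, E = +0.72 − (0.0591/6)(6.593) = +0.6551 V.
Finally ΔG = −nFE = −(6)(96485 C/mol)(+0.6551 V) = −379 kJ/mol.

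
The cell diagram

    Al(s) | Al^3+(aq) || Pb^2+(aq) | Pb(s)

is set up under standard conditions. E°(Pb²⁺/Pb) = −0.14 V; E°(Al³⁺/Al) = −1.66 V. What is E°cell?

By convention the left-hand electrode in cell notation is the anode (oxidation) and the right-hand electrode is the cathode (reduction).
E°cell = E°(right) − E°(left) = −0.14 − (−1.66) = +1.52 V.

+1.52 V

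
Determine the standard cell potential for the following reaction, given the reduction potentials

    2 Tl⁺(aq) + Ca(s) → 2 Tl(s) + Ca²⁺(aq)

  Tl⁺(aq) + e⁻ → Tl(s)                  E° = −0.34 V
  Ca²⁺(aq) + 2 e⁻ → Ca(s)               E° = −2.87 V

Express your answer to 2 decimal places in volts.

In the reaction as written, Tl⁺(aq) is reduced (cathode) and Ca²⁺(aq) is produced by oxidation at the anode.
E°cell = E°(cathode) − E°(anode) = −0.34 − (−2.87) = +2.53 V.

+2.53 V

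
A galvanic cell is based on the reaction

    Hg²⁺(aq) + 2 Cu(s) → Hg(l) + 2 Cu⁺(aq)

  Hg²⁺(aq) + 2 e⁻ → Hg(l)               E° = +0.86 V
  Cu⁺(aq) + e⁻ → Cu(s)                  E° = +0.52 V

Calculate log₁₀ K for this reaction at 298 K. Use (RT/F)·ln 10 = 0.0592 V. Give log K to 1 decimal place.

The Hg²⁺/Hg couple is reduced (cathode); E°cell = +0.86 − (+0.52) = +0.34 V with n = 2.
At equilibrium E = 0, so log K = nE°cell / 0.0592 = (2)(+0.34) / 0.0592 = 11.5.

log K = 11.5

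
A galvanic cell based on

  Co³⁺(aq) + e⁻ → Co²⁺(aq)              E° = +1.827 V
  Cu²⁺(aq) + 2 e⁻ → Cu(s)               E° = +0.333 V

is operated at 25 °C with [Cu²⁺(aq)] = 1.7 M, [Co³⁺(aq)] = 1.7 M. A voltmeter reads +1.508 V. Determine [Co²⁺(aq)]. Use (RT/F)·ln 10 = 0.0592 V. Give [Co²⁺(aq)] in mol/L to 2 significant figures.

With Co³⁺/Co²⁺ at the cathode and Cu²⁺/Cu at the anode, E°cell = +1.827 − (+0.333) = +1.494 V (n = 2).
From the Nernst equation, log Q = n(E° − E)/0.0592 = 2·(+1.494 − (+1.508))/0.0592 = −0.473.
For 2 Co³⁺(aq) + Cu(s) → 2 Co²⁺(aq) + Cu²⁺(aq), the reaction quotient is Q = ([Co²⁺(aq)]^2·[Cu²⁺(aq)]) / [Co³⁺(aq)]^2.
Substituting the known concentrations and solving, log [Co²⁺(aq)] = −0.121 and [Co²⁺(aq)] = 0.76 M.

0.76 M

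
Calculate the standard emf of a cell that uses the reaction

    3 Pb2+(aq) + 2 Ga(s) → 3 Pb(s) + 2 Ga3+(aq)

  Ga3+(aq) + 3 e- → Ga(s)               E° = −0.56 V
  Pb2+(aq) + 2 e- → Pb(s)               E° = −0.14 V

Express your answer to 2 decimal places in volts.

Pb2+(aq) gains electrons, so the Pb²⁺/Pb couple is the cathode; the Ga³⁺/Ga couple is the anode.
E°cell = E°(cathode) − E°(anode) = −0.14 − (−0.56) = +0.42 V.

+0.42 V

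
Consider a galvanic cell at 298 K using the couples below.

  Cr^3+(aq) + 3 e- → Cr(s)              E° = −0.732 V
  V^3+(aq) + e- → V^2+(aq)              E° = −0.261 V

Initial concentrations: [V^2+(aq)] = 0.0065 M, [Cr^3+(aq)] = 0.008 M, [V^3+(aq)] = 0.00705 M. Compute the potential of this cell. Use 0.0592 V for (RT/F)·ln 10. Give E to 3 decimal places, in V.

+0.514 V

Since E°(V³⁺/V²⁺) > E°(Cr³⁺/Cr), V³⁺/V²⁺ serves as the cathode.
E°cell = −0.261 − (−0.732) = +0.471 V, with n = 3 electrons transferred.
Balancing gives 3 V^3+(aq) + Cr(s) → 3 V^2+(aq) + Cr^3+(aq); hence Q = ([V^2+(aq)]^3·[Cr^3+(aq)]) / [V^3+(aq)]^3 = 0.00627 (log Q = −2.203).
By the Nernst equation, E = +0.471 − (0.0592/3)·(−2.203) = +0.514 V.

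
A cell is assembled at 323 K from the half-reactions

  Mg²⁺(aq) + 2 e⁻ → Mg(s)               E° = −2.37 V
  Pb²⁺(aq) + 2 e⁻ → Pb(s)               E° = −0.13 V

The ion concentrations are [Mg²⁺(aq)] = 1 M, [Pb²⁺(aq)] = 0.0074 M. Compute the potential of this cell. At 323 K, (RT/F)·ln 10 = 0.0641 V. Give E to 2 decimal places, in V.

+2.17 V

The Pb²⁺/Pb couple has the more positive E°, so it is the cathode; Mg²⁺/Mg is the anode.
E°cell = E°cat − E°an = −0.13 − (−2.37) = +2.24 V; n = 2.
The balanced reaction is Pb²⁺(aq) + Mg(s) → Pb(s) + Mg²⁺(aq), so Q = [Mg²⁺(aq)] / [Pb²⁺(aq)] = 135 and log Q = 2.131.
E = E° − (0.0641/n)·log Q = +2.24 − (0.0641/2)(2.131) = +2.17 V.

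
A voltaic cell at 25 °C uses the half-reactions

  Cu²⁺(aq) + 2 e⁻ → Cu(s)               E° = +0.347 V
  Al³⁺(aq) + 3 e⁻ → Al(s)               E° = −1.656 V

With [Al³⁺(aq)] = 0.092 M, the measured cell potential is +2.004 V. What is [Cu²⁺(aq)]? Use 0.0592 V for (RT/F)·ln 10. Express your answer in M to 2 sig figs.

0.22 M

With Cu²⁺/Cu at the cathode and Al³⁺/Al at the anode, E°cell = +0.347 − (−1.656) = +2.003 V (n = 6).
From the Nernst equation, log Q = n(E° − E)/0.0592 = 6·(+2.003 − (+2.004))/0.0592 = −0.101.
The balanced reaction is 3 Cu²⁺(aq) + 2 Al(s) → 3 Cu(s) + 2 Al³⁺(aq), so Q = [Al³⁺(aq)]^2 / [Cu²⁺(aq)]^3.
Isolating [Cu²⁺(aq)] in Q = 10^{−0.101} yields log [Cu²⁺(aq)] = −0.657, i.e. 0.22 M.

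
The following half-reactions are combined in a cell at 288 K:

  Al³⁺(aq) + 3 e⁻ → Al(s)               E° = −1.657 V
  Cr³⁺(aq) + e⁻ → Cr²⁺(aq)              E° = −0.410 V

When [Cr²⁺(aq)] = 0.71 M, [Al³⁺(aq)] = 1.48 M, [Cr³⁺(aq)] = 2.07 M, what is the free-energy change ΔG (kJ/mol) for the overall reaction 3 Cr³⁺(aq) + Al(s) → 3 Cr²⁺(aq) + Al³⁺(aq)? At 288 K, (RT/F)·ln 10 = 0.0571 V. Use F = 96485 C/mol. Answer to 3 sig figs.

The standard cell potential is −0.410 − (−1.657) = +1.247 V, with n = 3 electrons in the balanced equation.
Here Q = ([Cr²⁺(aq)]^3·[Al³⁺(aq)]) / [Cr³⁺(aq)]^3 = 0.0597 (log Q = −1.224), giving E = +1.247 − (0.0571/3)·(−1.224) = +1.2703 V.
ΔG = −nFE = −(3)(96485)(+1.2703) J/mol = −368 kJ/mol.

−368 kJ/mol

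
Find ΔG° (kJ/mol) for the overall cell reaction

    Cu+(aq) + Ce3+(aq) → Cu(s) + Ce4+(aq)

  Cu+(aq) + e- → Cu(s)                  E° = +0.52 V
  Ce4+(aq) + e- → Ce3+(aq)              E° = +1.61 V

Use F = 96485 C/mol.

In the reaction as written Cu+(aq) is reduced, so the Cu⁺/Cu couple is the cathode and Ce⁴⁺/Ce³⁺ is the anode.
E°cell = +0.52 − (+1.61) = −1.09 V; balancing electrons gives n = 1.
ΔG° = −nFE°cell = −(1)(96485)(−1.09) J/mol = +105 kJ/mol.

+105 kJ/mol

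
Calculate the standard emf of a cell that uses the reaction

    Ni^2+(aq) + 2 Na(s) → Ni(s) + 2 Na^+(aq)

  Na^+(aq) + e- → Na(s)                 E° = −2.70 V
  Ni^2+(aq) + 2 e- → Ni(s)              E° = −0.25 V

+2.45 V

Ni^2+(aq) gains electrons, so the Ni²⁺/Ni couple is the cathode; the Na⁺/Na couple is the anode.
E°cell = E°(cathode) − E°(anode) = −0.25 − (−2.70) = +2.45 V.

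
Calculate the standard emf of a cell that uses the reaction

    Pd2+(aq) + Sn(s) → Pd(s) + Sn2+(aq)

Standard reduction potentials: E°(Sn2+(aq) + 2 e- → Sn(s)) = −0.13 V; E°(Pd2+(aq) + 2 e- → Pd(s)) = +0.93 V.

Pd2+(aq) gains electrons, so the Pd²⁺/Pd couple is the cathode; the Sn²⁺/Sn couple is the anode.
E°cell = E°(cathode) − E°(anode) = +0.93 − (−0.13) = +1.06 V.

+1.06 V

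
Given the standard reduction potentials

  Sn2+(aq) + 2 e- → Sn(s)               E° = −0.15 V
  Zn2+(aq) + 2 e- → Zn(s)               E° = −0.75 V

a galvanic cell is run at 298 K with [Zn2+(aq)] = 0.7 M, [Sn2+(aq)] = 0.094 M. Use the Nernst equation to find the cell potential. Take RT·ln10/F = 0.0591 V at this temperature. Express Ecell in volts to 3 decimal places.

+0.574 V

Since E°(Sn²⁺/Sn) > E°(Zn²⁺/Zn), Sn²⁺/Sn serves as the cathode.
E°cell = E°cat − E°an = −0.15 − (−0.75) = +0.60 V; n = 2.
The balanced reaction is Sn2+(aq) + Zn(s) → Sn(s) + Zn2+(aq), so Q = [Zn2+(aq)] / [Sn2+(aq)] = 7.45 and log Q = 0.872.
E = E° − (0.0591/n)·log Q = +0.60 − (0.0591/2)(0.872) = +0.574 V.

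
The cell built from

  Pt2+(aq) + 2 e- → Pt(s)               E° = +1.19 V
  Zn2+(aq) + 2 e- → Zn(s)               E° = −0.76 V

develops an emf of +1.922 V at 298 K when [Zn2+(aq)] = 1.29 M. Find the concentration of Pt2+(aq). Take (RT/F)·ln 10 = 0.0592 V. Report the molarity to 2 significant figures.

Pt²⁺/Pt is the cathode (higher E°); E°cell = +1.19 − (−0.76) = +1.95 V with n = 2.
Rearranging E = E° − (0.0592/n)·log Q gives log Q = 2(+1.95 − (+1.922))/0.0592 = 0.946.
The balanced reaction is Pt2+(aq) + Zn(s) → Pt(s) + Zn2+(aq), so Q = [Zn2+(aq)] / [Pt2+(aq)].
Isolating [Pt2+(aq)] in Q = 10^{0.946} yields log [Pt2+(aq)] = −0.835, i.e. 0.15 M.

0.15 M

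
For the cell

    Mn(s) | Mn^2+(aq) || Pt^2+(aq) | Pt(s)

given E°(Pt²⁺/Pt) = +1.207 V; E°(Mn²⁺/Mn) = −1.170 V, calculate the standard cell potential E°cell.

By convention the left-hand electrode in cell notation is the anode (oxidation) and the right-hand electrode is the cathode (reduction).
E°cell = E°(right) − E°(left) = +1.207 − (−1.170) = +2.377 V.

+2.377 V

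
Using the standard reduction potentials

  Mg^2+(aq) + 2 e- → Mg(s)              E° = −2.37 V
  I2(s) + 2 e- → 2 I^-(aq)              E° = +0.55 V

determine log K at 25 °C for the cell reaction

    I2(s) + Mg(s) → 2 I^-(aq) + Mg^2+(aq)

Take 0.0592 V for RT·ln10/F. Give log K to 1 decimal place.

log K = 98.6

The I₂/I⁻ couple is reduced (cathode); E°cell = +0.55 − (−2.37) = +2.92 V with n = 2.
At equilibrium E = 0, so log K = nE°cell / 0.0592 = (2)(+2.92) / 0.0592 = 98.6.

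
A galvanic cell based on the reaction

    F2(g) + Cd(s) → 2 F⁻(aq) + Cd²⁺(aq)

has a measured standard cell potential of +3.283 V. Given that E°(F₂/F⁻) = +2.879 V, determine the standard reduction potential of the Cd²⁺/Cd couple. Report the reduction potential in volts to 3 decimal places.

−0.404 V

In the reaction as written the F₂/F⁻ couple is reduced (cathode) and Cd²⁺/Cd is oxidized (anode), so E°cell = E°(F₂/F⁻) − E°(Cd²⁺/Cd).
E°(Cd²⁺/Cd) = E°(cathode) − E°cell = +2.879 − (+3.283) = −0.404 V.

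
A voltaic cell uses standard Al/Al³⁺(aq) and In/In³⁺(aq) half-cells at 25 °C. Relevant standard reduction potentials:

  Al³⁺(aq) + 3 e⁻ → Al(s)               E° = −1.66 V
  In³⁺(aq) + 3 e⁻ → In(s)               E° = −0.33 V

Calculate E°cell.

Of the two couples in this cell, the one with the more positive reduction potential is reduced at the cathode: here that is In³⁺/In (−0.33 V); Al³⁺/Al (−1.66 V) is the anode.
E°cell = E°(cathode) − E°(anode) = −0.33 − (−1.66) = +1.33 V.

+1.33 V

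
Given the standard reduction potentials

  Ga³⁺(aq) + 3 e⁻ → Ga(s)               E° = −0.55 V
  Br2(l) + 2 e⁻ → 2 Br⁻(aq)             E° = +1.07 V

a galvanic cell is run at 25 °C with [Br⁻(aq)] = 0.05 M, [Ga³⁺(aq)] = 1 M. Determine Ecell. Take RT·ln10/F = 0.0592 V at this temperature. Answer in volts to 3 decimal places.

+1.697 V

Since E°(Br₂/Br⁻) > E°(Ga³⁺/Ga), Br₂/Br⁻ serves as the cathode.
The standard potential is +1.07 − (−0.55) = +1.62 V and the balanced reaction transfers n = 6 electrons.
The balanced reaction is 3 Br2(l) + 2 Ga(s) → 6 Br⁻(aq) + 2 Ga³⁺(aq), so Q = [Br⁻(aq)]^6·[Ga³⁺(aq)]^2 = 1.56×10^−8 and log Q = −7.806.
By the Nernst equation, E = +1.62 − (0.0592/6)·(−7.806) = +1.697 V.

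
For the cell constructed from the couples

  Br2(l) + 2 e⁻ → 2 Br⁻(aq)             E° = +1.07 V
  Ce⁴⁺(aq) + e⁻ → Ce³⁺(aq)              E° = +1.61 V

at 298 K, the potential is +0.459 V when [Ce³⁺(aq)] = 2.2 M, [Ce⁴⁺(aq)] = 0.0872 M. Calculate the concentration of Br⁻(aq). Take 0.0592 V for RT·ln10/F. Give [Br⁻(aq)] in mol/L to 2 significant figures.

1.1 M

Ce⁴⁺/Ce³⁺ is the cathode (higher E°); E°cell = +1.61 − (+1.07) = +0.54 V with n = 2.
From the Nernst equation, log Q = n(E° − E)/0.0592 = 2·(+0.54 − (+0.459))/0.0592 = 2.736.
The balanced reaction is 2 Ce⁴⁺(aq) + 2 Br⁻(aq) → 2 Ce³⁺(aq) + Br2(l), so Q = [Ce³⁺(aq)]^2 / ([Ce⁴⁺(aq)]^2·[Br⁻(aq)]^2).
Solving for the unknown gives log [Br⁻(aq)] = 0.034, so [Br⁻(aq)] ≈ 1.1 M.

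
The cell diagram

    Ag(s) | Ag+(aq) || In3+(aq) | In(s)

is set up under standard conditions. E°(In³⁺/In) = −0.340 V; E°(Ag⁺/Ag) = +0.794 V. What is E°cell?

By convention the left-hand electrode in cell notation is the anode (oxidation) and the right-hand electrode is the cathode (reduction).
E°cell = E°(right) − E°(left) = −0.340 − (+0.794) = −1.134 V.
The negative sign shows that, as written, the cell would require an external voltage to drive the reaction.

−1.134 V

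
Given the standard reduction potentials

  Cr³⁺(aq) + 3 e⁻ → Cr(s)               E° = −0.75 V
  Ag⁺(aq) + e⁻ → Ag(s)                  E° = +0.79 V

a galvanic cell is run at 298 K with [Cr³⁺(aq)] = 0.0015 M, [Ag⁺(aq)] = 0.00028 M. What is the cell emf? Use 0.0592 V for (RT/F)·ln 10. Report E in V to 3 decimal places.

+1.385 V

The Ag⁺/Ag couple has the more positive E°, so it is the cathode; Cr³⁺/Cr is the anode.
E°cell = E°cat − E°an = +0.79 − (−0.75) = +1.54 V; n = 3.
Balancing gives 3 Ag⁺(aq) + Cr(s) → 3 Ag(s) + Cr³⁺(aq); hence Q = [Cr³⁺(aq)] / [Ag⁺(aq)]^3 = 6.83×10^7 (log Q = 7.835).
E = E° − (0.0592/n)·log Q = +1.54 − (0.0592/3)(7.835) = +1.385 V.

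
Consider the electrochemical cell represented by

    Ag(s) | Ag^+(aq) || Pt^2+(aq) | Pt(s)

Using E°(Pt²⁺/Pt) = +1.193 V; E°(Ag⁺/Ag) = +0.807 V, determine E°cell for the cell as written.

By convention the left-hand electrode in cell notation is the anode (oxidation) and the right-hand electrode is the cathode (reduction).
E°cell = E°(right) − E°(left) = +1.193 − (+0.807) = +0.386 V.

+0.386 V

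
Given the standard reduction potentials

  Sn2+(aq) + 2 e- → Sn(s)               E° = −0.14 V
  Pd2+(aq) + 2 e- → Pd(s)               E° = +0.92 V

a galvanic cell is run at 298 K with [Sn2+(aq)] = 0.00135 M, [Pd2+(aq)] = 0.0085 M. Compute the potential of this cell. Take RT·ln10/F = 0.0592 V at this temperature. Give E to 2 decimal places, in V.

Pd²⁺/Pd is reduced (cathode, E° = +0.92 V) and Sn²⁺/Sn is oxidized (anode).
The standard potential is +0.92 − (−0.14) = +1.06 V and the balanced reaction transfers n = 2 electrons.
For the overall reaction Pd2+(aq) + Sn(s) → Pd(s) + Sn2+(aq), Q = [Sn2+(aq)] / [Pd2+(aq)] = 0.159, giving log Q = −0.799.
Applying E = E° − (RT ln10/nF)·log Q gives +1.06 − (0.0592/2)(−0.799) = +1.08 V.

+1.08 V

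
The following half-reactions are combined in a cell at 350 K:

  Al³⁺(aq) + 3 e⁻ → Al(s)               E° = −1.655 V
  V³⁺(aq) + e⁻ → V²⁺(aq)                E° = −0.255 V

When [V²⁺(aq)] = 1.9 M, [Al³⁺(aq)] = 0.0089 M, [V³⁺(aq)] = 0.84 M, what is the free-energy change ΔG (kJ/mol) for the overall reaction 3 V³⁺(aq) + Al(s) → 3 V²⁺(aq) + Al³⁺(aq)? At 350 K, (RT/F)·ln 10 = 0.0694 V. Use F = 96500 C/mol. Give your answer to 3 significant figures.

−412 kJ/mol

E°cell = −0.255 − (−1.655) = +1.400 V; the balanced reaction transfers n = 3 electrons.
Here Q = ([V²⁺(aq)]^3·[Al³⁺(aq)]) / [V³⁺(aq)]^3 = 0.103 (log Q = −0.987), giving E = +1.400 − (0.0694/3)·(−0.987) = +1.4228 V.
ΔG = −nFE = −(3)(96500)(+1.4228) J/mol = −412 kJ/mol.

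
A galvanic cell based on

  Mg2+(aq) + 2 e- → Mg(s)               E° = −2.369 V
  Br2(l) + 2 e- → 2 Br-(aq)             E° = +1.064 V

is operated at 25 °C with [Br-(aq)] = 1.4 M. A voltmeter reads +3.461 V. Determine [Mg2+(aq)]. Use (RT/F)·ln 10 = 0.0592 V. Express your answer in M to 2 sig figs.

0.058 M

Br₂/Br⁻ is the cathode (higher E°); E°cell = +1.064 − (−2.369) = +3.433 V with n = 2.
Since E = E° − (0.0592/n)·log Q, log Q = n(E° − E)/0.0592 = −0.946.
For Br2(l) + Mg(s) → 2 Br-(aq) + Mg2+(aq), the reaction quotient is Q = [Br-(aq)]^2·[Mg2+(aq)].
Solving for the unknown gives log [Mg2+(aq)] = −1.238, so [Mg2+(aq)] ≈ 0.058 M.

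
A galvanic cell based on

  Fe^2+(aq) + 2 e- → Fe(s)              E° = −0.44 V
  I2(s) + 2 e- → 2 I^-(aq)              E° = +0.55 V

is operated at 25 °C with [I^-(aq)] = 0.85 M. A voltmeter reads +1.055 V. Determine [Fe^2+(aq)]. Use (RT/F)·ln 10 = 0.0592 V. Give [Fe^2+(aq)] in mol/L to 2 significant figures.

The I₂/I⁻ couple has the larger reduction potential, so it is the cathode: E°cell = +0.55 − (−0.44) = +0.99 V and n = 2.
Since E = E° − (0.0592/n)·log Q, log Q = n(E° − E)/0.0592 = −2.196.
For I2(s) + Fe(s) → 2 I^-(aq) + Fe^2+(aq), the reaction quotient is Q = [I^-(aq)]^2·[Fe^2+(aq)].
Isolating [Fe^2+(aq)] in Q = 10^{−2.196} yields log [Fe^2+(aq)] = −2.055, i.e. 0.0088 M.

0.0088 M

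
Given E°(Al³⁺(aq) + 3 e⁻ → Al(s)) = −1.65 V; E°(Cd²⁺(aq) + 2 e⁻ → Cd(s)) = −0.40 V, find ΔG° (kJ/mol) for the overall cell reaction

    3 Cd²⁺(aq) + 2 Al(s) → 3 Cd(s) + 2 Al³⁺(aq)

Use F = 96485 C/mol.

In the reaction as written Cd²⁺(aq) is reduced, so the Cd²⁺/Cd couple is the cathode and Al³⁺/Al is the anode.
E°cell = −0.40 − (−1.65) = +1.25 V; balancing electrons gives n = 6.
ΔG° = −nFE°cell = −(6)(96485)(+1.25) J/mol = −724 kJ/mol.

−724 kJ/mol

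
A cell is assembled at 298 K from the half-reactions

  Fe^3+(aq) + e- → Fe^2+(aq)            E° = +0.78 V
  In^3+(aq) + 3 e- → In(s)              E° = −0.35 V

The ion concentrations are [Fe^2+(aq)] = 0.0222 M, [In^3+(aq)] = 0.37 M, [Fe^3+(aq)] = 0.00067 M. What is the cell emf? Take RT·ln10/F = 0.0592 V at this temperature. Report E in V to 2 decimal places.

Since E°(Fe³⁺/Fe²⁺) > E°(In³⁺/In), Fe³⁺/Fe²⁺ serves as the cathode.
E°cell = +0.78 − (−0.35) = +1.13 V, with n = 3 electrons transferred.
For the overall reaction 3 Fe^3+(aq) + In(s) → 3 Fe^2+(aq) + In^3+(aq), Q = ([Fe^2+(aq)]^3·[In^3+(aq)]) / [Fe^3+(aq)]^3 = 1.35×10^4, giving log Q = 4.129.
E = E° − (0.0592/n)·log Q = +1.13 − (0.0592/3)(4.129) = +1.05 V.

+1.05 V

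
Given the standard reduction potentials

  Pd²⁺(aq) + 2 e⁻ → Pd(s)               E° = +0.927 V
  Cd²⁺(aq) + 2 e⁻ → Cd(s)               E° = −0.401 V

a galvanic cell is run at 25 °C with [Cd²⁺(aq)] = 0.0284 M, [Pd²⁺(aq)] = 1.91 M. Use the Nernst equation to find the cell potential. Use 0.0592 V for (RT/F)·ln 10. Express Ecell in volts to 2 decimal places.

+1.38 V

Since E°(Pd²⁺/Pd) > E°(Cd²⁺/Cd), Pd²⁺/Pd serves as the cathode.
E°cell = E°cat − E°an = +0.927 − (−0.401) = +1.328 V; n = 2.
The balanced reaction is Pd²⁺(aq) + Cd(s) → Pd(s) + Cd²⁺(aq), so Q = [Cd²⁺(aq)] / [Pd²⁺(aq)] = 0.0149 and log Q = −1.828.
E = E° − (0.0592/n)·log Q = +1.328 − (0.0592/2)(−1.828) = +1.38 V.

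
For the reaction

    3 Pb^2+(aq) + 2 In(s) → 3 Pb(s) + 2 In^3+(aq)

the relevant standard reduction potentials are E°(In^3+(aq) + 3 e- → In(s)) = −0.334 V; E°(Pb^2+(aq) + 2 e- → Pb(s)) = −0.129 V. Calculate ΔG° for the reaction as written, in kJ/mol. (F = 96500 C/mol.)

−119 kJ/mol

In the reaction as written Pb^2+(aq) is reduced, so the Pb²⁺/Pb couple is the cathode and In³⁺/In is the anode.
E°cell = −0.129 − (−0.334) = +0.205 V; balancing electrons gives n = 6.
ΔG° = −nFE°cell = −(6)(96500)(+0.205) J/mol = −119 kJ/mol.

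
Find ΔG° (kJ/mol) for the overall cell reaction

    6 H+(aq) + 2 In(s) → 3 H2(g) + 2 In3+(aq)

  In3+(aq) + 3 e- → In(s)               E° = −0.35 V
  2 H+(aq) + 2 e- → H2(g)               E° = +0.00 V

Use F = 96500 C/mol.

−203 kJ/mol

In the reaction as written H+(aq) is reduced, so the 2H⁺/H₂ couple is the cathode and In³⁺/In is the anode.
E°cell = +0.00 − (−0.35) = +0.35 V; balancing electrons gives n = 6.
ΔG° = −nFE°cell = −(6)(96500)(+0.35) J/mol = −203 kJ/mol.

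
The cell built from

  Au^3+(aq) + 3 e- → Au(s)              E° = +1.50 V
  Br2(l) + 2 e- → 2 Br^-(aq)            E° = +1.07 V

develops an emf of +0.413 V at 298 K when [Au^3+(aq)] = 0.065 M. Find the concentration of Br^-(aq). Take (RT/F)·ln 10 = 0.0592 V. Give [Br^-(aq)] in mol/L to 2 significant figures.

1.3 M

With Au³⁺/Au at the cathode and Br₂/Br⁻ at the anode, E°cell = +1.50 − (+1.07) = +0.43 V (n = 6).
Since E = E° − (0.0592/n)·log Q, log Q = n(E° − E)/0.0592 = 1.723.
For 2 Au^3+(aq) + 6 Br^-(aq) → 2 Au(s) + 3 Br2(l), the reaction quotient is Q = 1 / ([Au^3+(aq)]^2·[Br^-(aq)]^6).
Solving for the unknown gives log [Br^-(aq)] = 0.109, so [Br^-(aq)] ≈ 1.3 M.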